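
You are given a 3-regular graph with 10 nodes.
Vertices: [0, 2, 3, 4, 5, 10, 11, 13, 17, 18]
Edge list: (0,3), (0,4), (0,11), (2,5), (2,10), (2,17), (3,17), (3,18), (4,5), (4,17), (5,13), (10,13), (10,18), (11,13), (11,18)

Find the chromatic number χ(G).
χ(G) = 3

Clique number ω(G) = 2 (lower bound: χ ≥ ω).
Odd cycle [13, 11, 0, 3, 17, 2, 10] needs 3 colors (χ ≥ 3).
The coloring below uses 3 colors, so χ(G) = 3.
A valid 3-coloring: color 1: [2, 3, 4, 13]; color 2: [5, 10, 11, 17]; color 3: [0, 18].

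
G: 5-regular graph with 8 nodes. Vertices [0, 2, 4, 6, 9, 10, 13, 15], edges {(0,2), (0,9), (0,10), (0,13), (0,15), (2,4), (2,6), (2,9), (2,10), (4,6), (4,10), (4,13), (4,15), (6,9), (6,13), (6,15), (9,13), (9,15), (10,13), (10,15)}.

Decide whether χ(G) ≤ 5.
Yes, G is 5-colorable

A valid 5-coloring: color 1: [0, 6]; color 2: [2, 13, 15]; color 3: [4, 9]; color 4: [10].
(χ(G) = 4 ≤ 5.)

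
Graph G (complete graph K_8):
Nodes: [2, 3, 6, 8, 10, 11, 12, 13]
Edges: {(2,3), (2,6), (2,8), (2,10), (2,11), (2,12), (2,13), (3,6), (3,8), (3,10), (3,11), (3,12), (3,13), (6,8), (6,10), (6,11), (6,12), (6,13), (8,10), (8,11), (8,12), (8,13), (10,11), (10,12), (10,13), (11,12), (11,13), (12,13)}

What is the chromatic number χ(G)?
Clique number ω(G) = 8 (lower bound: χ ≥ ω).
The clique on [2, 3, 6, 8, 10, 11, 12, 13] has size 8, forcing χ ≥ 8, and the coloring below uses 8 colors, so χ(G) = 8.
A valid 8-coloring: color 1: [2]; color 2: [6]; color 3: [8]; color 4: [3]; color 5: [10]; color 6: [13]; color 7: [12]; color 8: [11].

χ(G) = 8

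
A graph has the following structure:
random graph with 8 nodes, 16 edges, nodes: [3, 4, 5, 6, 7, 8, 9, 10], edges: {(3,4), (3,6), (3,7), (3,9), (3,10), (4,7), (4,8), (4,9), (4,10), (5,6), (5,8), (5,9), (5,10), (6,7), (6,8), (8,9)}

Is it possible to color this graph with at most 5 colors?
Yes, G is 5-colorable

A valid 5-coloring: color 1: [4, 5]; color 2: [3, 8]; color 3: [6, 9, 10]; color 4: [7].
(χ(G) = 4 ≤ 5.)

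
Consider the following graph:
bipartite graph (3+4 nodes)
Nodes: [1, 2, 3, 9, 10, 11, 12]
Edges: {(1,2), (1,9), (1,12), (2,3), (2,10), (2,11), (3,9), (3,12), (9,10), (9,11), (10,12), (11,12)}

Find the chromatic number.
χ(G) = 2

Clique number ω(G) = 2 (lower bound: χ ≥ ω).
The graph is bipartite (no odd cycle), so 2 colors suffice: χ(G) = 2.
A valid 2-coloring: color 1: [2, 9, 12]; color 2: [1, 3, 10, 11].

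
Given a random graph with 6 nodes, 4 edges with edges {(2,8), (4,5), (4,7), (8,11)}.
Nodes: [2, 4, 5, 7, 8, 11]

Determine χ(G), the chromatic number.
χ(G) = 2

Clique number ω(G) = 2 (lower bound: χ ≥ ω).
The graph is bipartite (no odd cycle), so 2 colors suffice: χ(G) = 2.
A valid 2-coloring: color 1: [4, 8]; color 2: [2, 5, 7, 11].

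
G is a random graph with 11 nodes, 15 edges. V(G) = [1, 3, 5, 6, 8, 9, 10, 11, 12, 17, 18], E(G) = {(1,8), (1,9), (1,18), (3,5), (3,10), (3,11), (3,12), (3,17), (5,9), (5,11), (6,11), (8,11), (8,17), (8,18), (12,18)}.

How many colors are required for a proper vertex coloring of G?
χ(G) = 3

Clique number ω(G) = 3 (lower bound: χ ≥ ω).
The clique on [1, 8, 18] has size 3, forcing χ ≥ 3, and the coloring below uses 3 colors, so χ(G) = 3.
A valid 3-coloring: color 1: [3, 6, 8, 9]; color 2: [10, 11, 17, 18]; color 3: [1, 5, 12].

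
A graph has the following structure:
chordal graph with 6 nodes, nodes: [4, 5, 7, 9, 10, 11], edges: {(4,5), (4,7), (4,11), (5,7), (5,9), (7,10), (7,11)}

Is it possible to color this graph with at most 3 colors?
A valid 3-coloring: color 1: [7, 9]; color 2: [5, 10, 11]; color 3: [4].
(χ(G) = 3 ≤ 3.)

Yes, G is 3-colorable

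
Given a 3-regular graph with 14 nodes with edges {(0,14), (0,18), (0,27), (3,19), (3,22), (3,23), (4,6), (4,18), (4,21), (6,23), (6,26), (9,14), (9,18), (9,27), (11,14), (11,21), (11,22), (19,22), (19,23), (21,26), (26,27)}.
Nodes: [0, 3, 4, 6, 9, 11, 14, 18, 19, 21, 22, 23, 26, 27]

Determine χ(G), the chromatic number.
Clique number ω(G) = 3 (lower bound: χ ≥ ω).
The clique on [3, 19, 22] has size 3, forcing χ ≥ 3, and the coloring below uses 3 colors, so χ(G) = 3.
A valid 3-coloring: color 1: [0, 4, 9, 11, 19, 26]; color 2: [14, 18, 21, 22, 23, 27]; color 3: [3, 6].

χ(G) = 3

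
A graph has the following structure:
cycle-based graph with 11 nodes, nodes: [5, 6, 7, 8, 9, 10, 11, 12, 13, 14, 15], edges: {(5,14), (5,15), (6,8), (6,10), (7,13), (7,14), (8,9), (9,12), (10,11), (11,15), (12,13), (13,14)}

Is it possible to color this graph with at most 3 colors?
Yes, G is 3-colorable

A valid 3-coloring: color 1: [5, 6, 9, 11, 13]; color 2: [8, 10, 12, 14, 15]; color 3: [7].
(χ(G) = 3 ≤ 3.)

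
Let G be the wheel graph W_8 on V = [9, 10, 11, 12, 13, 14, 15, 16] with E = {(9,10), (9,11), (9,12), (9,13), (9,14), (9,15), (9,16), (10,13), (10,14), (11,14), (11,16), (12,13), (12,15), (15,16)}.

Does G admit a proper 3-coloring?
Odd cycle [13, 12, 15, 16, 11, 14, 10] needs 3 colors (χ ≥ 3).
Vertex 9 is adjacent to every vertex of [10, 11, 12, 13, 14, 15, 16], which already need 3 colors among themselves, so 9 needs a new color (χ ≥ 4).
Hence χ(G) ≥ 4 > 3, so no proper 3-coloring exists.

No, G is not 3-colorable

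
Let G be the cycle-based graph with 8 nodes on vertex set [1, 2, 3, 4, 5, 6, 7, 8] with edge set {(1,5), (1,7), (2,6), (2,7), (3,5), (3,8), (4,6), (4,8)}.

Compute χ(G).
Clique number ω(G) = 2 (lower bound: χ ≥ ω).
The graph is bipartite (no odd cycle), so 2 colors suffice: χ(G) = 2.
A valid 2-coloring: color 1: [1, 2, 3, 4]; color 2: [5, 6, 7, 8].

χ(G) = 2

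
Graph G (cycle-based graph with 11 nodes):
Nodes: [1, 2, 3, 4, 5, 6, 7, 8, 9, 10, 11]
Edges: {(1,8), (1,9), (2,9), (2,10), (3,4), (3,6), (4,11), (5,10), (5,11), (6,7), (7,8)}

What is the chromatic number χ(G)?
χ(G) = 3

Clique number ω(G) = 2 (lower bound: χ ≥ ω).
Odd cycle [9, 2, 10, 5, 11, 4, 3, 6, 7, 8, 1] needs 3 colors (χ ≥ 3).
The coloring below uses 3 colors, so χ(G) = 3.
A valid 3-coloring: color 1: [3, 8, 9, 10, 11]; color 2: [1, 2, 4, 5, 6]; color 3: [7].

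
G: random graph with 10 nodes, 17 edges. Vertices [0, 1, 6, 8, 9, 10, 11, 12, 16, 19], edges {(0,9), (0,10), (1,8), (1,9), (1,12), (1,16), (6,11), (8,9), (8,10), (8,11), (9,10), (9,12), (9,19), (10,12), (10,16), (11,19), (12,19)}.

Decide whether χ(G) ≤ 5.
Yes, G is 5-colorable

A valid 5-coloring: color 1: [9, 11, 16]; color 2: [1, 6, 10, 19]; color 3: [0, 8, 12].
(χ(G) = 3 ≤ 5.)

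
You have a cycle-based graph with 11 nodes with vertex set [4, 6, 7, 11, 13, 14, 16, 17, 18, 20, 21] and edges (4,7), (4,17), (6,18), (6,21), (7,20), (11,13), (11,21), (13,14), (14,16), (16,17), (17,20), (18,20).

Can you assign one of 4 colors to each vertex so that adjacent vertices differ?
A valid 4-coloring: color 1: [7, 13, 17, 18, 21]; color 2: [4, 6, 11, 14, 20]; color 3: [16].
(χ(G) = 3 ≤ 4.)

Yes, G is 4-colorable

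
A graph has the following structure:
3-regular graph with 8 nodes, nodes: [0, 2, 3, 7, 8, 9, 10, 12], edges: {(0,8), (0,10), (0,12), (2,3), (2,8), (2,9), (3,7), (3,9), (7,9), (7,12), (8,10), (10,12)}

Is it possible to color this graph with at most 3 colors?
A valid 3-coloring: color 1: [8, 9, 12]; color 2: [0, 2, 7]; color 3: [3, 10].
(χ(G) = 3 ≤ 3.)

Yes, G is 3-colorable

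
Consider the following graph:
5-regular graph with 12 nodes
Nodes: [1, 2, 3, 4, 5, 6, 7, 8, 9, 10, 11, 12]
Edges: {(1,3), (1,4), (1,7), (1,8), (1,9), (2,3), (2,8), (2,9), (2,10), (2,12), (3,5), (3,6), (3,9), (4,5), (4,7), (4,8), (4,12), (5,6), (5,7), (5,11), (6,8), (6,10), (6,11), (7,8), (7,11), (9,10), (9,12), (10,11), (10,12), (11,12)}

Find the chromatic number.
Clique number ω(G) = 4 (lower bound: χ ≥ ω).
The clique on [1, 4, 7, 8] has size 4, forcing χ ≥ 4, and the coloring below uses 4 colors, so χ(G) = 4.
A valid 4-coloring: color 1: [3, 8, 12]; color 2: [4, 9, 11]; color 3: [1, 5, 10]; color 4: [2, 6, 7].

χ(G) = 4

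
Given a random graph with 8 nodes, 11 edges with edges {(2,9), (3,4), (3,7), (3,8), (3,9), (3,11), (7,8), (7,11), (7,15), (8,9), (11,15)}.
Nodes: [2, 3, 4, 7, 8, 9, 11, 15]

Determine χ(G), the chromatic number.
χ(G) = 3

Clique number ω(G) = 3 (lower bound: χ ≥ ω).
The clique on [3, 8, 9] has size 3, forcing χ ≥ 3, and the coloring below uses 3 colors, so χ(G) = 3.
A valid 3-coloring: color 1: [2, 3, 15]; color 2: [4, 7, 9]; color 3: [8, 11].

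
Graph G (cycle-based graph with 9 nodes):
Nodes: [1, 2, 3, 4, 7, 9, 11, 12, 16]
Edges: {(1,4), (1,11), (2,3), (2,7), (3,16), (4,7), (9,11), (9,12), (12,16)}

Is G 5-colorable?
Yes, G is 5-colorable

A valid 5-coloring: color 1: [2, 4, 11, 12]; color 2: [1, 3, 7, 9]; color 3: [16].
(χ(G) = 3 ≤ 5.)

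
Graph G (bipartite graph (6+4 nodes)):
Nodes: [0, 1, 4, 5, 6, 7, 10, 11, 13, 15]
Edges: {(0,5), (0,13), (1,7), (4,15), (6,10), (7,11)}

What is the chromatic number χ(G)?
χ(G) = 2

Clique number ω(G) = 2 (lower bound: χ ≥ ω).
The graph is bipartite (no odd cycle), so 2 colors suffice: χ(G) = 2.
A valid 2-coloring: color 1: [0, 4, 7, 10]; color 2: [1, 5, 6, 11, 13, 15].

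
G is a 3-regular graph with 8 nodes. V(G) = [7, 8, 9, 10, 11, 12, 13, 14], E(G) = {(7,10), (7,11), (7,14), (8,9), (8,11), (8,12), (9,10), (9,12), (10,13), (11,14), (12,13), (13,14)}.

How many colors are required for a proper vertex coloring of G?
χ(G) = 3

Clique number ω(G) = 3 (lower bound: χ ≥ ω).
The clique on [7, 11, 14] has size 3, forcing χ ≥ 3, and the coloring below uses 3 colors, so χ(G) = 3.
A valid 3-coloring: color 1: [9, 11, 13]; color 2: [8, 10, 14]; color 3: [7, 12].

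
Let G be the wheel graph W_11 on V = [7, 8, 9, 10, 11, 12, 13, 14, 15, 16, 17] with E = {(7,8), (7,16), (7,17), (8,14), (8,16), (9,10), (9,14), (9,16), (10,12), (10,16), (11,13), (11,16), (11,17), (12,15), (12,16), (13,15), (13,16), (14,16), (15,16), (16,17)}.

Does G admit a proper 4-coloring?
A valid 4-coloring: color 1: [16]; color 2: [8, 9, 12, 13, 17]; color 3: [7, 10, 11, 14, 15].
(χ(G) = 3 ≤ 4.)

Yes, G is 4-colorable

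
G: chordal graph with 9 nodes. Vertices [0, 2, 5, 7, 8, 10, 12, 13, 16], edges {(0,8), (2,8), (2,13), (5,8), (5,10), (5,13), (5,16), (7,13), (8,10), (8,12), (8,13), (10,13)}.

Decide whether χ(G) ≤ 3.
No, G is not 3-colorable

The clique on vertices [5, 8, 10, 13] has size 4 > 3, so it alone needs 4 colors.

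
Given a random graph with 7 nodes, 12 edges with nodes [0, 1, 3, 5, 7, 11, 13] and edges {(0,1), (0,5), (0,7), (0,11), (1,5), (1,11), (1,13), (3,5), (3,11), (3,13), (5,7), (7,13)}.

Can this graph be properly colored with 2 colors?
The clique on vertices [0, 1, 11] has size 3 > 2, so it alone needs 3 colors.

No, G is not 2-colorable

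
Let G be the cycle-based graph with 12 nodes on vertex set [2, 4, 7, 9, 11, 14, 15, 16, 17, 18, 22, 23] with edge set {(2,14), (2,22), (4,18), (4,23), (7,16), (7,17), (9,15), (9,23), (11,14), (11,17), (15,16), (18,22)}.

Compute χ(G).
χ(G) = 2

Clique number ω(G) = 2 (lower bound: χ ≥ ω).
The graph is bipartite (no odd cycle), so 2 colors suffice: χ(G) = 2.
A valid 2-coloring: color 1: [2, 7, 11, 15, 18, 23]; color 2: [4, 9, 14, 16, 17, 22].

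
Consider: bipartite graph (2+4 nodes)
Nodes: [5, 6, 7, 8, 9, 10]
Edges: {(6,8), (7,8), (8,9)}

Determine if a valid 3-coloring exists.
Yes, G is 3-colorable

A valid 3-coloring: color 1: [5, 8, 10]; color 2: [6, 7, 9].
(χ(G) = 2 ≤ 3.)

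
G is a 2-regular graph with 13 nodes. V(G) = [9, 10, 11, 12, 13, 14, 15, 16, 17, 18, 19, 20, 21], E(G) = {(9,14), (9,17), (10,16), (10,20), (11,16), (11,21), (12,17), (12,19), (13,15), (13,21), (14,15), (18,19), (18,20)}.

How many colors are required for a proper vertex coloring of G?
χ(G) = 3

Clique number ω(G) = 2 (lower bound: χ ≥ ω).
Odd cycle [16, 11, 21, 13, 15, 14, 9, 17, 12, 19, 18, 20, 10] needs 3 colors (χ ≥ 3).
The coloring below uses 3 colors, so χ(G) = 3.
A valid 3-coloring: color 1: [9, 15, 16, 19, 20, 21]; color 2: [10, 11, 13, 14, 17, 18]; color 3: [12].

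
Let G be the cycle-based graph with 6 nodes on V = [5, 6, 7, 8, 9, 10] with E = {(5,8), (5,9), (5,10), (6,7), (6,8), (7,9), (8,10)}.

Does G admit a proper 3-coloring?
A valid 3-coloring: color 1: [5, 6]; color 2: [7, 8]; color 3: [9, 10].
(χ(G) = 3 ≤ 3.)

Yes, G is 3-colorable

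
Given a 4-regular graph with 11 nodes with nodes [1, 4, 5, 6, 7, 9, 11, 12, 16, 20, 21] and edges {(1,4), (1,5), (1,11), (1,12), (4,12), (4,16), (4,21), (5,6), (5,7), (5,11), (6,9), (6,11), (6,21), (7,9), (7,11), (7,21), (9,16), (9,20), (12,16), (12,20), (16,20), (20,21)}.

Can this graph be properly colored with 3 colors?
A valid 3-coloring: color 1: [1, 6, 7, 16]; color 2: [4, 5, 20]; color 3: [9, 11, 12, 21].
(χ(G) = 3 ≤ 3.)

Yes, G is 3-colorable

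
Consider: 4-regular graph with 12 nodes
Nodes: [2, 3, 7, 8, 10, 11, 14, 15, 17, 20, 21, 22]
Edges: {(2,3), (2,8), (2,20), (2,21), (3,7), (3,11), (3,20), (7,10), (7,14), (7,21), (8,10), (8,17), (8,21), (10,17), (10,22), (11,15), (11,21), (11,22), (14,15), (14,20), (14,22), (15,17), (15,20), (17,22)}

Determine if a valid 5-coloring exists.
Yes, G is 5-colorable

A valid 5-coloring: color 1: [2, 11, 14, 17]; color 2: [3, 10, 15, 21]; color 3: [7, 8, 20, 22].
(χ(G) = 3 ≤ 5.)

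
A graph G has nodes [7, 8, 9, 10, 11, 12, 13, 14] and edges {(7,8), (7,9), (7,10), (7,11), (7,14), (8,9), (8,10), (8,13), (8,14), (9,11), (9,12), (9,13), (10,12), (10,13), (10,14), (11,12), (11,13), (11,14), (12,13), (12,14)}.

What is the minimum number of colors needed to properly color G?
χ(G) = 4

Clique number ω(G) = 4 (lower bound: χ ≥ ω).
The clique on [9, 11, 12, 13] has size 4, forcing χ ≥ 4, and the coloring below uses 4 colors, so χ(G) = 4.
A valid 4-coloring: color 1: [13, 14]; color 2: [9, 10]; color 3: [8, 11]; color 4: [7, 12].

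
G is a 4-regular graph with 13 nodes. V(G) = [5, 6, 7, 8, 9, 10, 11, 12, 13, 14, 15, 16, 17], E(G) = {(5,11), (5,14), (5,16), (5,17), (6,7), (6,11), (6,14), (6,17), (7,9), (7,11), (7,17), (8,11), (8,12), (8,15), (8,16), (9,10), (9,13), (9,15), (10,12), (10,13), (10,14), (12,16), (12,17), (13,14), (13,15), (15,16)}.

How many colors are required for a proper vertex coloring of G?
Clique number ω(G) = 3 (lower bound: χ ≥ ω).
Suppose a proper 3-coloring c exists. The clique [6, 7, 11] takes 3 distinct colors; by symmetry let c(6) = 1, c(7) = 2, c(11) = 3.
- Vertex 17: neighbors [6, 7] already have colors [1, 2] ⇒ c(17) = 3.
- Vertex 8: neighbors [11] already have colors [3]; try each remaining color.
- Case c(8) = 1:
  - Vertex 12: neighbors [8, 17] already have colors [1, 3] ⇒ c(12) = 2.
  - Vertex 16: neighbors [8, 12] already have colors [1, 2] ⇒ c(16) = 3.
  - Vertex 15: neighbors [8, 16] already have colors [1, 3] ⇒ c(15) = 2.
  - Vertex 10: neighbors [12] already have colors [2]; try each remaining color.
  - Case c(10) = 1:
    - Vertex 13: neighbors [10, 15] already have colors [1, 2] ⇒ c(13) = 3.
    - Vertex 9: neighbors [10, 7, 13] already have colors [1, 2, 3] — all 3 colors blocked. Contradiction.
  - Case c(10) = 3:
    - Vertex 13: neighbors [15, 10] already have colors [2, 3] ⇒ c(13) = 1.
    - Vertex 9: neighbors [13, 7, 10] already have colors [1, 2, 3] — all 3 colors blocked. Contradiction.
- Case c(8) = 2:
  - Vertex 12: neighbors [8, 17] already have colors [2, 3] ⇒ c(12) = 1.
  - Vertex 16: neighbors [12, 8] already have colors [1, 2] ⇒ c(16) = 3.
  - Vertex 15: neighbors [8, 16] already have colors [2, 3] ⇒ c(15) = 1.
  - Vertex 9: neighbors [15, 7] already have colors [1, 2] ⇒ c(9) = 3.
  - Vertex 10: neighbors [12, 9] already have colors [1, 3] ⇒ c(10) = 2.
  - Vertex 13: neighbors [15, 10, 9] already have colors [1, 2, 3] — all 3 colors blocked. Contradiction.
Every case ends in a contradiction, so G has no proper 3-coloring (χ ≥ 4).
The coloring below uses 4 colors, so χ(G) = 4.
A valid 4-coloring: color 1: [10, 11, 16, 17]; color 2: [7, 12, 14, 15]; color 3: [5, 6, 8, 9]; color 4: [13].

χ(G) = 4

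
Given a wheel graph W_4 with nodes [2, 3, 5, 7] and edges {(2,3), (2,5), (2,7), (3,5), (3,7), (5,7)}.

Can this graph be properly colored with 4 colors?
A valid 4-coloring: color 1: [7]; color 2: [5]; color 3: [2]; color 4: [3].
(χ(G) = 4 ≤ 4.)

Yes, G is 4-colorable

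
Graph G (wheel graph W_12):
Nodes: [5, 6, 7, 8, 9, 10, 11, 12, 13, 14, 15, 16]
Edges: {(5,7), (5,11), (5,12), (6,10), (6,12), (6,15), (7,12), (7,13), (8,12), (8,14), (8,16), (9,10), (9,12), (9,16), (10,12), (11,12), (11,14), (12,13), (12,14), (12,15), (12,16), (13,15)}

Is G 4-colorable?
A valid 4-coloring: color 1: [12]; color 2: [5, 10, 14, 15, 16]; color 3: [6, 7, 8, 9, 11]; color 4: [13].
(χ(G) = 4 ≤ 4.)

Yes, G is 4-colorable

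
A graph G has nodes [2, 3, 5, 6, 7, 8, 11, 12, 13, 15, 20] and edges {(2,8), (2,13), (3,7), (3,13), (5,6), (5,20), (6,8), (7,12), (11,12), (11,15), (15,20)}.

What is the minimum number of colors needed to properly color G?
χ(G) = 3

Clique number ω(G) = 2 (lower bound: χ ≥ ω).
Odd cycle [3, 13, 2, 8, 6, 5, 20, 15, 11, 12, 7] needs 3 colors (χ ≥ 3).
The coloring below uses 3 colors, so χ(G) = 3.
A valid 3-coloring: color 1: [2, 3, 6, 12, 20]; color 2: [5, 7, 8, 13, 15]; color 3: [11].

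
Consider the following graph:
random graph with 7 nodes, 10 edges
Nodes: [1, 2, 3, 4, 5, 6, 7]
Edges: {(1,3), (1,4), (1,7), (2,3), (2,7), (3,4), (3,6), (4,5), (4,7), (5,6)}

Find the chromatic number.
χ(G) = 3

Clique number ω(G) = 3 (lower bound: χ ≥ ω).
The clique on [1, 3, 4] has size 3, forcing χ ≥ 3, and the coloring below uses 3 colors, so χ(G) = 3.
A valid 3-coloring: color 1: [2, 4, 6]; color 2: [3, 5, 7]; color 3: [1].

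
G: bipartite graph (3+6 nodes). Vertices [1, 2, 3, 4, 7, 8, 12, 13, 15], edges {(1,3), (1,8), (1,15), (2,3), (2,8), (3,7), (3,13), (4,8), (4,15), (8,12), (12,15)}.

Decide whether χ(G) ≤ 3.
A valid 3-coloring: color 1: [3, 8, 15]; color 2: [1, 2, 4, 7, 12, 13].
(χ(G) = 2 ≤ 3.)

Yes, G is 3-colorable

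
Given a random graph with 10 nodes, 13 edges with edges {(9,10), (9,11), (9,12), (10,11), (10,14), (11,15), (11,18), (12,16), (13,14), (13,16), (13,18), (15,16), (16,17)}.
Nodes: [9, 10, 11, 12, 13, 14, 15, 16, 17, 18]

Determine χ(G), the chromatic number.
Clique number ω(G) = 3 (lower bound: χ ≥ ω).
The clique on [9, 10, 11] has size 3, forcing χ ≥ 3, and the coloring below uses 3 colors, so χ(G) = 3.
A valid 3-coloring: color 1: [11, 14, 16]; color 2: [10, 12, 13, 15, 17]; color 3: [9, 18].

χ(G) = 3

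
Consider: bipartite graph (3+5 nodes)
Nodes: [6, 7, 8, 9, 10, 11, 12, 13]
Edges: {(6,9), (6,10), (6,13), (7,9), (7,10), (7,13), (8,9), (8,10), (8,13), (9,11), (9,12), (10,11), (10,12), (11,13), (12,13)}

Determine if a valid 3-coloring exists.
A valid 3-coloring: color 1: [9, 10, 13]; color 2: [6, 7, 8, 11, 12].
(χ(G) = 2 ≤ 3.)

Yes, G is 3-colorable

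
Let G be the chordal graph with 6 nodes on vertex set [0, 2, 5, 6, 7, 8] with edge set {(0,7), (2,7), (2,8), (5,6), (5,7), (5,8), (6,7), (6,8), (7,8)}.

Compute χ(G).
Clique number ω(G) = 4 (lower bound: χ ≥ ω).
The clique on [5, 6, 7, 8] has size 4, forcing χ ≥ 4, and the coloring below uses 4 colors, so χ(G) = 4.
A valid 4-coloring: color 1: [7]; color 2: [0, 8]; color 3: [2, 5]; color 4: [6].

χ(G) = 4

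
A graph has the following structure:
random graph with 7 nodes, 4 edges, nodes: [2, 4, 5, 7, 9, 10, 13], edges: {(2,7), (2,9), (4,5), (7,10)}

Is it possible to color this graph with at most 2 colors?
A valid 2-coloring: color 1: [2, 5, 10, 13]; color 2: [4, 7, 9].
(χ(G) = 2 ≤ 2.)

Yes, G is 2-colorable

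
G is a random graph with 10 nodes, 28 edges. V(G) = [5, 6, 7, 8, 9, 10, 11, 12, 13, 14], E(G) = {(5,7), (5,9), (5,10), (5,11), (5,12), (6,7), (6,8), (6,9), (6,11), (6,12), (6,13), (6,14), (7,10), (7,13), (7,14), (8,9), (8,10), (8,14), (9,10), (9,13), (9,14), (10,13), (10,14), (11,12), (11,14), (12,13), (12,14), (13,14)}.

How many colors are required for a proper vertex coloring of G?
Clique number ω(G) = 4 (lower bound: χ ≥ ω).
The clique on [8, 9, 10, 14] has size 4, forcing χ ≥ 4, and the coloring below uses 4 colors, so χ(G) = 4.
A valid 4-coloring: color 1: [5, 14]; color 2: [6, 10]; color 3: [7, 9, 12]; color 4: [8, 11, 13].

χ(G) = 4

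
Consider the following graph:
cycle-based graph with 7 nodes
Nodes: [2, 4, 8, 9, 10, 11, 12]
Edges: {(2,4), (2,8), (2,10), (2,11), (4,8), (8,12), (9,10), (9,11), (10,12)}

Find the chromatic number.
χ(G) = 3

Clique number ω(G) = 3 (lower bound: χ ≥ ω).
The clique on [2, 4, 8] has size 3, forcing χ ≥ 3, and the coloring below uses 3 colors, so χ(G) = 3.
A valid 3-coloring: color 1: [2, 9, 12]; color 2: [8, 10, 11]; color 3: [4].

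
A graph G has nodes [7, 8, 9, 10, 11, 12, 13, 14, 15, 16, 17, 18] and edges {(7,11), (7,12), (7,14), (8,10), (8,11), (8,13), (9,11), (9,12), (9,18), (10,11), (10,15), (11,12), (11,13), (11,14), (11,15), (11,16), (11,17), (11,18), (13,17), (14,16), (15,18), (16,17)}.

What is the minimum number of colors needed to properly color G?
Clique number ω(G) = 3 (lower bound: χ ≥ ω).
Odd cycle [7, 14, 16, 17, 13, 8, 10, 15, 18, 9, 12] needs 3 colors (χ ≥ 3).
Vertex 11 is adjacent to every vertex of [7, 8, 9, 10, 12, 13, 14, 15, 16, 17, 18], which already need 3 colors among themselves, so 11 needs a new color (χ ≥ 4).
The coloring below uses 4 colors, so χ(G) = 4.
A valid 4-coloring: color 1: [11]; color 2: [7, 9, 10, 13, 16]; color 3: [8, 12, 14, 15, 17]; color 4: [18].

χ(G) = 4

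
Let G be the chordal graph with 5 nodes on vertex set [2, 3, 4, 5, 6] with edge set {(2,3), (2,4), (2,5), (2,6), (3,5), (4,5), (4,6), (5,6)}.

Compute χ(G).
χ(G) = 4

Clique number ω(G) = 4 (lower bound: χ ≥ ω).
The clique on [2, 4, 5, 6] has size 4, forcing χ ≥ 4, and the coloring below uses 4 colors, so χ(G) = 4.
A valid 4-coloring: color 1: [2]; color 2: [5]; color 3: [3, 6]; color 4: [4].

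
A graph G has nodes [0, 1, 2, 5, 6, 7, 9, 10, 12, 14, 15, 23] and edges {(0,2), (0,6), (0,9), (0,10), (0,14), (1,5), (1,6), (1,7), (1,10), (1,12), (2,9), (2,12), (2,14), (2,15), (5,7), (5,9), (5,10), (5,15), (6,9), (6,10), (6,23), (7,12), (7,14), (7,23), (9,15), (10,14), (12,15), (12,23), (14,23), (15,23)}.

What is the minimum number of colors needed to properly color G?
Clique number ω(G) = 3 (lower bound: χ ≥ ω).
Odd cycle [10, 6, 9, 2, 14] needs 3 colors (χ ≥ 3).
Vertex 0 is adjacent to every vertex of [2, 6, 9, 10, 14], which already need 3 colors among themselves, so 0 needs a new color (χ ≥ 4).
The coloring below uses 4 colors, so χ(G) = 4.
A valid 4-coloring: color 1: [9, 12, 14]; color 2: [7, 10, 15]; color 3: [0, 1, 23]; color 4: [2, 5, 6].

χ(G) = 4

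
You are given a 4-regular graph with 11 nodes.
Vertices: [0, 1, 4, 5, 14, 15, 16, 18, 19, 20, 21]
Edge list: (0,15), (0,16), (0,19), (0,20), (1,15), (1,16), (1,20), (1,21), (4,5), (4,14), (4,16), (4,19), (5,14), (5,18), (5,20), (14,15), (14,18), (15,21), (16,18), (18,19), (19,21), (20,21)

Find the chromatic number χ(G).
χ(G) = 4

Clique number ω(G) = 3 (lower bound: χ ≥ ω).
Suppose a proper 3-coloring c exists. The clique [1, 15, 21] takes 3 distinct colors; by symmetry let c(1) = 1, c(15) = 2, c(21) = 3.
- Vertex 20: neighbors [1, 21] already have colors [1, 3] ⇒ c(20) = 2.
- Vertex 5: neighbors [20] already have colors [2]; try each remaining color.
- Case c(5) = 1:
  - Vertex 14: neighbors [5, 15] already have colors [1, 2] ⇒ c(14) = 3.
  - Vertex 4: neighbors [5, 14] already have colors [1, 3] ⇒ c(4) = 2.
  - Vertex 16: neighbors [1, 4] already have colors [1, 2] ⇒ c(16) = 3.
  - Vertex 19: neighbors [4, 21] already have colors [2, 3] ⇒ c(19) = 1.
  - Vertex 0: neighbors [19, 15, 16] already have colors [1, 2, 3] — all 3 colors blocked. Contradiction.
- Case c(5) = 3:
  - Vertex 14: neighbors [15, 5] already have colors [2, 3] ⇒ c(14) = 1.
  - Vertex 4: neighbors [14, 5] already have colors [1, 3] ⇒ c(4) = 2.
  - Vertex 16: neighbors [1, 4] already have colors [1, 2] ⇒ c(16) = 3.
  - Vertex 19: neighbors [4, 21] already have colors [2, 3] ⇒ c(19) = 1.
  - Vertex 0: neighbors [19, 15, 16] already have colors [1, 2, 3] — all 3 colors blocked. Contradiction.
Every case ends in a contradiction, so G has no proper 3-coloring (χ ≥ 4).
The coloring below uses 4 colors, so χ(G) = 4.
A valid 4-coloring: color 1: [0, 4, 18, 21]; color 2: [1, 14, 19]; color 3: [5, 15, 16]; color 4: [20].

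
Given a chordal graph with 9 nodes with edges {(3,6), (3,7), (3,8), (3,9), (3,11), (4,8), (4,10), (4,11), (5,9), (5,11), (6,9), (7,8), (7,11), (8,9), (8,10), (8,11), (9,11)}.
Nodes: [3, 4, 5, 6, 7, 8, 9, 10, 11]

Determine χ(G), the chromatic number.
Clique number ω(G) = 4 (lower bound: χ ≥ ω).
The clique on [3, 8, 9, 11] has size 4, forcing χ ≥ 4, and the coloring below uses 4 colors, so χ(G) = 4.
A valid 4-coloring: color 1: [6, 10, 11]; color 2: [5, 8]; color 3: [4, 7, 9]; color 4: [3].

χ(G) = 4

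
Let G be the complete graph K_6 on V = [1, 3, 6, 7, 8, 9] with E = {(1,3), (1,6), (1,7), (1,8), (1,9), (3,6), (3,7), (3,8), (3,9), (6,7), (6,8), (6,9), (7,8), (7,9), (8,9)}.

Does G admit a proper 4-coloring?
The clique on vertices [1, 3, 6, 7, 8, 9] has size 6 > 4, so it alone needs 6 colors.

No, G is not 4-colorable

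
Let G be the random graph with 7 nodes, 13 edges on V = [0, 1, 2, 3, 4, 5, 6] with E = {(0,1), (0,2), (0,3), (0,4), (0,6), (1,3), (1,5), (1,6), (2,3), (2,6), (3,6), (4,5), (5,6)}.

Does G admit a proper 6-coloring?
Yes, G is 6-colorable

A valid 6-coloring: color 1: [0, 5]; color 2: [4, 6]; color 3: [1, 2]; color 4: [3].
(χ(G) = 4 ≤ 6.)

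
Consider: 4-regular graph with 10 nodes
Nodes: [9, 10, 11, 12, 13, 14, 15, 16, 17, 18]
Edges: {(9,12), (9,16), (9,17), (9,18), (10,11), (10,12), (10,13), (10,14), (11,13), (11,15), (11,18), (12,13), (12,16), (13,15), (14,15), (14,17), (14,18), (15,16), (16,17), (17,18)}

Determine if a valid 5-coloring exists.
A valid 5-coloring: color 1: [13, 16, 18]; color 2: [9, 11, 14]; color 3: [12, 15, 17]; color 4: [10].
(χ(G) = 4 ≤ 5.)

Yes, G is 5-colorable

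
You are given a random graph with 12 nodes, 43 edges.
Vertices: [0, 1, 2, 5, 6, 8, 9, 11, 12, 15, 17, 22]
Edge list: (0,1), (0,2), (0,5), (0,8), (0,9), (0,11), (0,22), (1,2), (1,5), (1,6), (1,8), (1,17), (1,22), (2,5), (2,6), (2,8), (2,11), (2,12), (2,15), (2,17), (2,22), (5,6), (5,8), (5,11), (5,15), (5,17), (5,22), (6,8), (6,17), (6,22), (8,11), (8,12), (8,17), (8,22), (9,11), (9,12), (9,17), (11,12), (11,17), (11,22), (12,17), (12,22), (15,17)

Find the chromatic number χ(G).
Clique number ω(G) = 6 (lower bound: χ ≥ ω).
The clique on [0, 1, 2, 5, 8, 22] has size 6, forcing χ ≥ 6, and the coloring below uses 6 colors, so χ(G) = 6.
A valid 6-coloring: color 1: [2, 9]; color 2: [17, 22]; color 3: [5, 12]; color 4: [8, 15]; color 5: [1, 11]; color 6: [0, 6].

χ(G) = 6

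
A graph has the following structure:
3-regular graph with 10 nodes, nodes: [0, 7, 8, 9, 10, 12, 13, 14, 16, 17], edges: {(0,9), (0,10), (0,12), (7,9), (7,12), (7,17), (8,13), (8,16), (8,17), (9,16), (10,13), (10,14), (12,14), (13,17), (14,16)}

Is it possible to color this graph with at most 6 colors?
A valid 6-coloring: color 1: [9, 10, 12, 17]; color 2: [0, 7, 13, 16]; color 3: [8, 14].
(χ(G) = 3 ≤ 6.)

Yes, G is 6-colorable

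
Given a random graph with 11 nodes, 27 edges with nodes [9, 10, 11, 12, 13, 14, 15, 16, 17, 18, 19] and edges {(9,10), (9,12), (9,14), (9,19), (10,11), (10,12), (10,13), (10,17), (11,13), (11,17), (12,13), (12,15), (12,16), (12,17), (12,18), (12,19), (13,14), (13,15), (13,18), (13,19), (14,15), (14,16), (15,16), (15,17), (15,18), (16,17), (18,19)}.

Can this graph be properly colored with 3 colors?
No, G is not 3-colorable

The clique on vertices [12, 15, 16, 17] has size 4 > 3, so it alone needs 4 colors.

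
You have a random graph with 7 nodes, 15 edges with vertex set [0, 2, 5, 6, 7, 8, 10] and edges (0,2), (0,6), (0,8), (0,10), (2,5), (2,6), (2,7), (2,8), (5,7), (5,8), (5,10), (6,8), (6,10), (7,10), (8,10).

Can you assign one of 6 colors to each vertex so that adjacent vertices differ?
Yes, G is 6-colorable

A valid 6-coloring: color 1: [2, 10]; color 2: [7, 8]; color 3: [5, 6]; color 4: [0].
(χ(G) = 4 ≤ 6.)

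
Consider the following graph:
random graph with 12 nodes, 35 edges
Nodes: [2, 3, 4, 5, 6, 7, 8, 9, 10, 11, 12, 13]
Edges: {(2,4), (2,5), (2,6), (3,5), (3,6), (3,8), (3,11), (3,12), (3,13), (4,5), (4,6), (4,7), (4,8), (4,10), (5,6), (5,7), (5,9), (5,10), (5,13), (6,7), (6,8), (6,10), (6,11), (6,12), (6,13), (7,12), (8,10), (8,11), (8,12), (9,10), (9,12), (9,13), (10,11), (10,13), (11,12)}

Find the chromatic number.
χ(G) = 5

Clique number ω(G) = 5 (lower bound: χ ≥ ω).
The clique on [3, 6, 8, 11, 12] has size 5, forcing χ ≥ 5, and the coloring below uses 5 colors, so χ(G) = 5.
A valid 5-coloring: color 1: [6, 9]; color 2: [5, 8]; color 3: [2, 10, 12]; color 4: [4, 11, 13]; color 5: [3, 7].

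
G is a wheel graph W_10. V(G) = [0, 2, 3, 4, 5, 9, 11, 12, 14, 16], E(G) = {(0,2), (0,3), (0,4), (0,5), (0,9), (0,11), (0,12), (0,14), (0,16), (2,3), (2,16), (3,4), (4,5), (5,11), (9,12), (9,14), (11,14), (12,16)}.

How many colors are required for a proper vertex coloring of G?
χ(G) = 4

Clique number ω(G) = 3 (lower bound: χ ≥ ω).
Odd cycle [5, 11, 14, 9, 12, 16, 2, 3, 4] needs 3 colors (χ ≥ 3).
Vertex 0 is adjacent to every vertex of [2, 3, 4, 5, 9, 11, 12, 14, 16], which already need 3 colors among themselves, so 0 needs a new color (χ ≥ 4).
The coloring below uses 4 colors, so χ(G) = 4.
A valid 4-coloring: color 1: [0]; color 2: [3, 5, 12, 14]; color 3: [4, 9, 11, 16]; color 4: [2].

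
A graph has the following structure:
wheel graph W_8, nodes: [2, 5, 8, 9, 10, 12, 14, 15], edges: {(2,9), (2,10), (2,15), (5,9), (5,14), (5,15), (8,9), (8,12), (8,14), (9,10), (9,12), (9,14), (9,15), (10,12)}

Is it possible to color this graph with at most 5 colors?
Yes, G is 5-colorable

A valid 5-coloring: color 1: [9]; color 2: [2, 5, 12]; color 3: [8, 10, 15]; color 4: [14].
(χ(G) = 4 ≤ 5.)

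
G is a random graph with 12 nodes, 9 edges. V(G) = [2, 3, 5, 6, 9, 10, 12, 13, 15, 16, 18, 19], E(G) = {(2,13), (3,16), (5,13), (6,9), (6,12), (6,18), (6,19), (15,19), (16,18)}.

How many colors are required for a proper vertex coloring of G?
χ(G) = 2

Clique number ω(G) = 2 (lower bound: χ ≥ ω).
The graph is bipartite (no odd cycle), so 2 colors suffice: χ(G) = 2.
A valid 2-coloring: color 1: [6, 10, 13, 15, 16]; color 2: [2, 3, 5, 9, 12, 18, 19].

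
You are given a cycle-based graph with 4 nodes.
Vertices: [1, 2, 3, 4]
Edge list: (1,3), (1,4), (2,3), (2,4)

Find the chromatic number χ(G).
χ(G) = 2

Clique number ω(G) = 2 (lower bound: χ ≥ ω).
The graph is bipartite (no odd cycle), so 2 colors suffice: χ(G) = 2.
A valid 2-coloring: color 1: [1, 2]; color 2: [3, 4].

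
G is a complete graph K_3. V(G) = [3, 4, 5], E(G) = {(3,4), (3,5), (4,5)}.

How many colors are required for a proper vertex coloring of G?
χ(G) = 3

Clique number ω(G) = 3 (lower bound: χ ≥ ω).
The clique on [3, 4, 5] has size 3, forcing χ ≥ 3, and the coloring below uses 3 colors, so χ(G) = 3.
A valid 3-coloring: color 1: [3]; color 2: [5]; color 3: [4].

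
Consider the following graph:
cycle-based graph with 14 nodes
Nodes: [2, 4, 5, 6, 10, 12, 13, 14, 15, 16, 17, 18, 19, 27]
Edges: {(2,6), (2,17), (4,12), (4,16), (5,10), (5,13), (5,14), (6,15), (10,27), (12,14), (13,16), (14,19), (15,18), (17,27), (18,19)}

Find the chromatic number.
χ(G) = 2

Clique number ω(G) = 2 (lower bound: χ ≥ ω).
The graph is bipartite (no odd cycle), so 2 colors suffice: χ(G) = 2.
A valid 2-coloring: color 1: [2, 5, 12, 15, 16, 19, 27]; color 2: [4, 6, 10, 13, 14, 17, 18].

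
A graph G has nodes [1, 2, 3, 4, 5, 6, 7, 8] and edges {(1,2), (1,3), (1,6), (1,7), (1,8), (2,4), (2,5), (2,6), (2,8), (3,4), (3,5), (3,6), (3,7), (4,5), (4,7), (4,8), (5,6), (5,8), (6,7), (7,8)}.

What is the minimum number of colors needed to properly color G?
Clique number ω(G) = 4 (lower bound: χ ≥ ω).
The clique on [1, 3, 6, 7] has size 4, forcing χ ≥ 4, and the coloring below uses 4 colors, so χ(G) = 4.
A valid 4-coloring: color 1: [5, 7]; color 2: [2, 3]; color 3: [6, 8]; color 4: [1, 4].

χ(G) = 4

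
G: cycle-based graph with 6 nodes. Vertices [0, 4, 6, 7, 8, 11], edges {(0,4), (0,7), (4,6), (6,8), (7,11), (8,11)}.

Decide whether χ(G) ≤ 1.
Edge (0,4) forces its endpoints to differ, so 1 color is not enough.

No, G is not 1-colorable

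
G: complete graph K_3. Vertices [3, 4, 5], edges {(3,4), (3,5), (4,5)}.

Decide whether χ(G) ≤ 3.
A valid 3-coloring: color 1: [5]; color 2: [3]; color 3: [4].
(χ(G) = 3 ≤ 3.)

Yes, G is 3-colorable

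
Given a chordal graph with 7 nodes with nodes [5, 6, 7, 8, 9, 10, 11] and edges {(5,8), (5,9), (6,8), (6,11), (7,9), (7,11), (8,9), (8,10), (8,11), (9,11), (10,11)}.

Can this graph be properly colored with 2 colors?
The clique on vertices [8, 9, 11] has size 3 > 2, so it alone needs 3 colors.

No, G is not 2-colorable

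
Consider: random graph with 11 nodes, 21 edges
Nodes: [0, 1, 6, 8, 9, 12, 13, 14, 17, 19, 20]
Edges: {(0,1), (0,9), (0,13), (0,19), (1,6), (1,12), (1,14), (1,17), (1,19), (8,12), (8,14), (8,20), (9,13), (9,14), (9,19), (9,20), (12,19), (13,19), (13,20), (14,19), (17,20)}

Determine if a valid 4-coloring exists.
A valid 4-coloring: color 1: [1, 8, 9]; color 2: [6, 19, 20]; color 3: [12, 13, 14, 17]; color 4: [0].
(χ(G) = 4 ≤ 4.)

Yes, G is 4-colorable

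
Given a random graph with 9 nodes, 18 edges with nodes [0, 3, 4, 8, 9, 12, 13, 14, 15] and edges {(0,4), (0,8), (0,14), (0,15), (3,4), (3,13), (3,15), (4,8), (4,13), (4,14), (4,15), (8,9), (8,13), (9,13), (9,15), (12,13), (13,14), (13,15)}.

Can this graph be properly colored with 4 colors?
A valid 4-coloring: color 1: [0, 13]; color 2: [4, 9, 12]; color 3: [8, 14, 15]; color 4: [3].
(χ(G) = 4 ≤ 4.)

Yes, G is 4-colorable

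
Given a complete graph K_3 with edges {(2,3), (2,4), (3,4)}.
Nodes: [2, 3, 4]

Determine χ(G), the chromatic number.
χ(G) = 3

Clique number ω(G) = 3 (lower bound: χ ≥ ω).
The clique on [2, 3, 4] has size 3, forcing χ ≥ 3, and the coloring below uses 3 colors, so χ(G) = 3.
A valid 3-coloring: color 1: [2]; color 2: [4]; color 3: [3].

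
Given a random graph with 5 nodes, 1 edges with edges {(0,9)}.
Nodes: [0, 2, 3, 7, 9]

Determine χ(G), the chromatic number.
χ(G) = 2

Clique number ω(G) = 2 (lower bound: χ ≥ ω).
The graph is bipartite (no odd cycle), so 2 colors suffice: χ(G) = 2.
A valid 2-coloring: color 1: [2, 3, 7, 9]; color 2: [0].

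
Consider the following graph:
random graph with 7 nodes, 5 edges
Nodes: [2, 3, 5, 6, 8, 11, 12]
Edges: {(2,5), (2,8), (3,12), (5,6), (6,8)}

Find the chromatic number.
Clique number ω(G) = 2 (lower bound: χ ≥ ω).
The graph is bipartite (no odd cycle), so 2 colors suffice: χ(G) = 2.
A valid 2-coloring: color 1: [2, 6, 11, 12]; color 2: [3, 5, 8].

χ(G) = 2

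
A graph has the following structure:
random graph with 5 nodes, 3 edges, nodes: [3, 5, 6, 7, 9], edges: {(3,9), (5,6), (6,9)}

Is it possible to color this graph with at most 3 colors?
Yes, G is 3-colorable

A valid 3-coloring: color 1: [5, 7, 9]; color 2: [3, 6].
(χ(G) = 2 ≤ 3.)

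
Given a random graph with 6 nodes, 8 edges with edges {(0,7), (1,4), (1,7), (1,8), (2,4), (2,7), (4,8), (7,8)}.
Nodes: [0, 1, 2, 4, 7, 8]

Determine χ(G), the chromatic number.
χ(G) = 3

Clique number ω(G) = 3 (lower bound: χ ≥ ω).
The clique on [1, 4, 8] has size 3, forcing χ ≥ 3, and the coloring below uses 3 colors, so χ(G) = 3.
A valid 3-coloring: color 1: [4, 7]; color 2: [0, 1, 2]; color 3: [8].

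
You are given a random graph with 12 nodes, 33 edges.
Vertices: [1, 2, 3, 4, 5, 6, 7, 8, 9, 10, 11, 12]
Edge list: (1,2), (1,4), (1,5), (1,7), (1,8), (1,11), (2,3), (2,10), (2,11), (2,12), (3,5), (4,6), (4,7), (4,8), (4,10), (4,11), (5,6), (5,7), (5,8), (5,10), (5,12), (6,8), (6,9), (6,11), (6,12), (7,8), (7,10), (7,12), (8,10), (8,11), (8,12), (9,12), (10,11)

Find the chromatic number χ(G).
Clique number ω(G) = 4 (lower bound: χ ≥ ω).
Suppose a proper 4-coloring c exists. The clique [1, 4, 7, 8] takes 4 distinct colors; by symmetry let c(1) = 1, c(4) = 2, c(7) = 3, c(8) = 4.
- Vertex 5: neighbors [1, 7, 8] already have colors [1, 3, 4] ⇒ c(5) = 2.
- Vertex 11: neighbors [1, 4, 8] already have colors [1, 2, 4] ⇒ c(11) = 3.
- Vertex 12: neighbors [5, 7, 8] already have colors [2, 3, 4] ⇒ c(12) = 1.
- Vertex 6: neighbors [12, 4, 11, 8] already have colors [1, 2, 3, 4] — all 4 colors blocked. Contradiction.
The forced assignments end in a contradiction, so G has no proper 4-coloring (χ ≥ 5).
The coloring below uses 5 colors, so χ(G) = 5.
A valid 5-coloring: color 1: [2, 8, 9]; color 2: [5, 11]; color 3: [3, 6, 7]; color 4: [1, 10, 12]; color 5: [4].

χ(G) = 5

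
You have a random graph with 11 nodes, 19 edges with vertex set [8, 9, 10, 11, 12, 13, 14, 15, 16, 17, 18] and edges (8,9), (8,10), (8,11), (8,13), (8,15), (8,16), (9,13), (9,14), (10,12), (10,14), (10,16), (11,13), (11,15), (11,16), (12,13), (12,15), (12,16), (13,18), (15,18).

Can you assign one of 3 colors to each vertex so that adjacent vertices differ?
Yes, G is 3-colorable

A valid 3-coloring: color 1: [8, 12, 14, 17, 18]; color 2: [13, 15, 16]; color 3: [9, 10, 11].
(χ(G) = 3 ≤ 3.)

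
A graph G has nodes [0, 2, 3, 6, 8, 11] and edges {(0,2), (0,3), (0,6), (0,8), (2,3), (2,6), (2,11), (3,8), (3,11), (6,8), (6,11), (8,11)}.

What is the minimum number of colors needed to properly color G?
Clique number ω(G) = 3 (lower bound: χ ≥ ω).
The clique on [0, 3, 8] has size 3, forcing χ ≥ 3, and the coloring below uses 3 colors, so χ(G) = 3.
A valid 3-coloring: color 1: [0, 11]; color 2: [3, 6]; color 3: [2, 8].

χ(G) = 3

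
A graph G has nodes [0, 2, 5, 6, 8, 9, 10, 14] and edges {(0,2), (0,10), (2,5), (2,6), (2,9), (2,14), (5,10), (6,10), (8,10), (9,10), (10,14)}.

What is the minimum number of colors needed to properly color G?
χ(G) = 2

Clique number ω(G) = 2 (lower bound: χ ≥ ω).
The graph is bipartite (no odd cycle), so 2 colors suffice: χ(G) = 2.
A valid 2-coloring: color 1: [2, 10]; color 2: [0, 5, 6, 8, 9, 14].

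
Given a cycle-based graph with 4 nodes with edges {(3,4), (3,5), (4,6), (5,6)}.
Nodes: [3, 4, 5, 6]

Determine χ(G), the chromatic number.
χ(G) = 2

Clique number ω(G) = 2 (lower bound: χ ≥ ω).
The graph is bipartite (no odd cycle), so 2 colors suffice: χ(G) = 2.
A valid 2-coloring: color 1: [4, 5]; color 2: [3, 6].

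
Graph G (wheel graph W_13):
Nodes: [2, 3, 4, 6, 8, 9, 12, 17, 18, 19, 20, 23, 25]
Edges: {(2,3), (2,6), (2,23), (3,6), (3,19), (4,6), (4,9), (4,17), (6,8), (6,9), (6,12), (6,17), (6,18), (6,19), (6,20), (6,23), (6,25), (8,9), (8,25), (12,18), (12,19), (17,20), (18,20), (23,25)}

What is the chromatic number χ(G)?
Clique number ω(G) = 3 (lower bound: χ ≥ ω).
The clique on [2, 3, 6] has size 3, forcing χ ≥ 3, and the coloring below uses 3 colors, so χ(G) = 3.
A valid 3-coloring: color 1: [6]; color 2: [3, 4, 8, 12, 20, 23]; color 3: [2, 9, 17, 18, 19, 25].

χ(G) = 3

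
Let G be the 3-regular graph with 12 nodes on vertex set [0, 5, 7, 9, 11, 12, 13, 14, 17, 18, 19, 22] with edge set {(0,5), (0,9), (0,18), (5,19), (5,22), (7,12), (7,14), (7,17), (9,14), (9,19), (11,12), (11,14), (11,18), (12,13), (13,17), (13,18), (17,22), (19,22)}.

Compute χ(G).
Clique number ω(G) = 3 (lower bound: χ ≥ ω).
The clique on [5, 19, 22] has size 3, forcing χ ≥ 3, and the coloring below uses 3 colors, so χ(G) = 3.
A valid 3-coloring: color 1: [0, 7, 11, 13, 19]; color 2: [5, 12, 14, 17, 18]; color 3: [9, 22].

χ(G) = 3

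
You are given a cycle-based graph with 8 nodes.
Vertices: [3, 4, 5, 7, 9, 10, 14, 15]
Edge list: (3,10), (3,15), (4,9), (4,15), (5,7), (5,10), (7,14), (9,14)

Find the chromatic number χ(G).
Clique number ω(G) = 2 (lower bound: χ ≥ ω).
The graph is bipartite (no odd cycle), so 2 colors suffice: χ(G) = 2.
A valid 2-coloring: color 1: [3, 4, 5, 14]; color 2: [7, 9, 10, 15].

χ(G) = 2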